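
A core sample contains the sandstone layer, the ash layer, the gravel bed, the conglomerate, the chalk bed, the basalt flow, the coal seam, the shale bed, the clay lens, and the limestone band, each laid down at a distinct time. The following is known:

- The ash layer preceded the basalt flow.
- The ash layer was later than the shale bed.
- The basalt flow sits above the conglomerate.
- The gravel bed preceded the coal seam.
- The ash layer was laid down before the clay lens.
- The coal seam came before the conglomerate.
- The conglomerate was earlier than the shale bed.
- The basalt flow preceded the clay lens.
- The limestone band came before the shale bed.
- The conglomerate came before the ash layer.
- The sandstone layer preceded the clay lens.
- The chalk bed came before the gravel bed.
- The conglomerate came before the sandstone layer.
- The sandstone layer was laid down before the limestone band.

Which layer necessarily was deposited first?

The chalk bed has a chain of constraints placing it before every other layer, so the chalk bed must be first.

the chalk bed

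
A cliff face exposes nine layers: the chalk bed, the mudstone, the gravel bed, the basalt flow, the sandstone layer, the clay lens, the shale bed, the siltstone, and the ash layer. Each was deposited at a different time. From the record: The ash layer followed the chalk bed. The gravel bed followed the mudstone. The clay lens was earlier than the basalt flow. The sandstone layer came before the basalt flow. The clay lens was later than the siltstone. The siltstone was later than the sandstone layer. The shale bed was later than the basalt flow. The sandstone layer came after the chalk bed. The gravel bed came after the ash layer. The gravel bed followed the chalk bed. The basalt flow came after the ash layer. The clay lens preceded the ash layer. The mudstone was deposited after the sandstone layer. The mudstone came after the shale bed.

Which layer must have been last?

Every other layer has a chain of constraints placing it before the gravel bed, so the gravel bed is last.

the gravel bed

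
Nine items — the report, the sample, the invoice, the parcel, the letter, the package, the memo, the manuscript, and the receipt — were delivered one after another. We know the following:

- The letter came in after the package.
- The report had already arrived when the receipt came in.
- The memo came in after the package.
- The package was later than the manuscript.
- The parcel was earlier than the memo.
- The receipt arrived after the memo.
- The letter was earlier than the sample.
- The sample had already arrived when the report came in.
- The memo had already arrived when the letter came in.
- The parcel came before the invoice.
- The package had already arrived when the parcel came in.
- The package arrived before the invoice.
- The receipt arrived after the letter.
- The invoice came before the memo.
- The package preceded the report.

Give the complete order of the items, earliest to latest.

The constraints fix every adjacent pair, so only one ordering works:
the manuscript → the package → the parcel → the invoice → the memo → the letter → the sample → the report → the receipt.

the manuscript, the package, the parcel, the invoice, the memo, the letter, the sample, the report, the receipt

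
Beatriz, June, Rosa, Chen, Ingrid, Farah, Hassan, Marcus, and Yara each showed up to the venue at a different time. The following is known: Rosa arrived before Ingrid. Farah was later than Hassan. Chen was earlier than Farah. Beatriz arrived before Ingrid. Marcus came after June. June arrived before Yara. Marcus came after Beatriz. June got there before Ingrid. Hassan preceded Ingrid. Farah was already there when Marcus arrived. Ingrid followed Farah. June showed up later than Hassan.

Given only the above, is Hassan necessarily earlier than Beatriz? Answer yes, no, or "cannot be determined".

cannot be determined

No chain of stated constraints runs from Hassan to Beatriz, and none runs from Beatriz to Hassan either.
So the relative order of Hassan and Beatriz is not fixed by the given facts.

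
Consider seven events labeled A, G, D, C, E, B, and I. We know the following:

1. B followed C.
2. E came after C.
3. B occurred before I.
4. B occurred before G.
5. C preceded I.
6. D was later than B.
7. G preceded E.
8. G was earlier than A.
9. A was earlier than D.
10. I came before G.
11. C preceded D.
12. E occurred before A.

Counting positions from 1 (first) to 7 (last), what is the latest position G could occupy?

4

G must come before A, D, and E — 3 events forced after it.
Everything else can be placed before G in some valid order, so G can sit as late as position 7 − 3 = 4.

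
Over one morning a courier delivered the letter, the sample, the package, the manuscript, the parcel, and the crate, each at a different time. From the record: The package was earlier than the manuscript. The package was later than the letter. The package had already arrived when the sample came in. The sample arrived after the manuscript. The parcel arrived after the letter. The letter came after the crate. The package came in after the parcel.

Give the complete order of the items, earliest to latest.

the crate, the letter, the parcel, the package, the manuscript, the sample

The constraints fix every adjacent pair, so only one ordering works:
the crate → the letter → the parcel → the package → the manuscript → the sample.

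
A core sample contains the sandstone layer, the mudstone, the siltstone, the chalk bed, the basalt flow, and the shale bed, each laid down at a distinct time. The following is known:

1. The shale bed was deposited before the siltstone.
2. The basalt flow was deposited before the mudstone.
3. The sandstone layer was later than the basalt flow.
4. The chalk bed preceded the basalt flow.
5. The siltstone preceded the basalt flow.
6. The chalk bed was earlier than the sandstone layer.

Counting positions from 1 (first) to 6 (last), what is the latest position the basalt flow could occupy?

4

The basalt flow must come before the mudstone and the sandstone layer — 2 layers forced after it.
Everything else can be placed before the basalt flow in some valid order, so the basalt flow can sit as late as position 6 − 2 = 4.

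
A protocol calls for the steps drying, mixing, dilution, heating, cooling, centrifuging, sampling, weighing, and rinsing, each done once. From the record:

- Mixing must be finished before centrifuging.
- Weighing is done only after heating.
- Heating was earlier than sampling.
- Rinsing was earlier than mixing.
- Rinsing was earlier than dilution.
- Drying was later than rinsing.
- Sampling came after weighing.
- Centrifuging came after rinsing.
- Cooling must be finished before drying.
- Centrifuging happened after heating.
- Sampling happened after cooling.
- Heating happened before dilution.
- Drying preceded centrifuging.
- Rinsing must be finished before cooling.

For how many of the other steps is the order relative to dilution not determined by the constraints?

6

Forced before dilution: heating and rinsing.
That leaves centrifuging, cooling, drying, mixing, sampling, and weighing with no forced order relative to dilution — 6.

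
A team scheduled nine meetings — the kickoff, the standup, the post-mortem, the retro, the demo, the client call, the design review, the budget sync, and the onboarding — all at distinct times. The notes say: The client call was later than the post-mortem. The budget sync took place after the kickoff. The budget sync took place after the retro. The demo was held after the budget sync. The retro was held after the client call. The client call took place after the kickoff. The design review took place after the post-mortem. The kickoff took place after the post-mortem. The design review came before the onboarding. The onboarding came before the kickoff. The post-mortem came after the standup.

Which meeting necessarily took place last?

Every other meeting has a chain of constraints placing it before the demo, so the demo is last.

the demo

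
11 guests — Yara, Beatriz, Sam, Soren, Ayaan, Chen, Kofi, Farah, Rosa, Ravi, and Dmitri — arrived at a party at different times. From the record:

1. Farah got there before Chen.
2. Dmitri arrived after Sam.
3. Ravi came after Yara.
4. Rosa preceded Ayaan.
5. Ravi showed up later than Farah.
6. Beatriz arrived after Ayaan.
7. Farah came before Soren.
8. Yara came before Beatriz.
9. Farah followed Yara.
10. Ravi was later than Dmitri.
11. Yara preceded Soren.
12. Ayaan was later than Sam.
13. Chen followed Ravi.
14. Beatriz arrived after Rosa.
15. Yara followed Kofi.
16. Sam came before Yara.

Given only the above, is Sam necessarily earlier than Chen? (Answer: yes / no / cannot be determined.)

Chain the constraints: Sam → Yara → Ravi → Chen. Each link is directly stated, so Sam comes before Chen.

yes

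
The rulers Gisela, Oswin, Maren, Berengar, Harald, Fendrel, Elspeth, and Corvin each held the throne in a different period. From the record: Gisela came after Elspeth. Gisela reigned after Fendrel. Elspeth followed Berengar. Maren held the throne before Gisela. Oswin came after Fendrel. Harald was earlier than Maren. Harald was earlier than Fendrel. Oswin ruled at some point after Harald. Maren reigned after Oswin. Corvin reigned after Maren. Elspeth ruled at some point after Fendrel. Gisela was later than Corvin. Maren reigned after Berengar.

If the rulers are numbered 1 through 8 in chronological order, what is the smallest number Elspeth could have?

Berengar, Fendrel, and Harald must all come before Elspeth — 3 forced predecessors.
Nothing else is forced ahead of Elspeth, so their earliest slot is position 3 + 1 = 4.

4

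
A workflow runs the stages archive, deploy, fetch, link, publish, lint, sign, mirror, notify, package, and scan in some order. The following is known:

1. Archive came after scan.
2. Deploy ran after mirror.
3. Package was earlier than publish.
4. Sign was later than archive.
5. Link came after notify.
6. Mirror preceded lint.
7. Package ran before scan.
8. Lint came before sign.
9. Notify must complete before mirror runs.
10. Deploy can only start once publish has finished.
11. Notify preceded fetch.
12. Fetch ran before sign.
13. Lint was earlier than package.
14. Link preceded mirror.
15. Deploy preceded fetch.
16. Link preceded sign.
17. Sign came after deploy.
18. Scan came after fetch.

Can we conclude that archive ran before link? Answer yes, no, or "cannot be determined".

no

Tracing the constraints gives link → mirror → lint → package → scan → archive, so link must come before archive.
That means archive cannot be before link.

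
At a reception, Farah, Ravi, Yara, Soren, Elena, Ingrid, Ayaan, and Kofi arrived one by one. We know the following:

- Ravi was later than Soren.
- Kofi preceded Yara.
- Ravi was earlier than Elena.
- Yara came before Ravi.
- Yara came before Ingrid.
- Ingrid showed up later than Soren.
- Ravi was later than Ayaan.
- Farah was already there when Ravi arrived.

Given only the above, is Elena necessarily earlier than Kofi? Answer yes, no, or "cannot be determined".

no

Tracing the constraints gives Kofi → Yara → Ravi → Elena, so Kofi must come before Elena.
That means Elena cannot be before Kofi.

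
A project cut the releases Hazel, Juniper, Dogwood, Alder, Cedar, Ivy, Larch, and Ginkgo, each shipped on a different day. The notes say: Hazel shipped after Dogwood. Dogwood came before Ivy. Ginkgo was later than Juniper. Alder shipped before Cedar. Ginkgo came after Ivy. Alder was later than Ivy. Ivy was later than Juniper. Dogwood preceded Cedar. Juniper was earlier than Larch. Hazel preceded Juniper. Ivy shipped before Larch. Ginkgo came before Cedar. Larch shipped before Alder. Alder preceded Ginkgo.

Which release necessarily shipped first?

Dogwood

Dogwood has a chain of constraints placing it before every other release, so Dogwood must be first.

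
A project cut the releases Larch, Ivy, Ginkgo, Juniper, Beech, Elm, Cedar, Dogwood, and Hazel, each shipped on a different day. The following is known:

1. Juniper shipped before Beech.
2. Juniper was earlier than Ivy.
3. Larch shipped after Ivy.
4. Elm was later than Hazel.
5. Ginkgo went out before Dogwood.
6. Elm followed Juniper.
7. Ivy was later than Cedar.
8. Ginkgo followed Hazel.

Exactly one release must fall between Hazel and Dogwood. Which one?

Tracing the constraints gives Hazel → Ginkgo → Dogwood, so Ginkgo sits after Hazel and before Dogwood.
No other release is forced both after Hazel and before Dogwood.

Ginkgo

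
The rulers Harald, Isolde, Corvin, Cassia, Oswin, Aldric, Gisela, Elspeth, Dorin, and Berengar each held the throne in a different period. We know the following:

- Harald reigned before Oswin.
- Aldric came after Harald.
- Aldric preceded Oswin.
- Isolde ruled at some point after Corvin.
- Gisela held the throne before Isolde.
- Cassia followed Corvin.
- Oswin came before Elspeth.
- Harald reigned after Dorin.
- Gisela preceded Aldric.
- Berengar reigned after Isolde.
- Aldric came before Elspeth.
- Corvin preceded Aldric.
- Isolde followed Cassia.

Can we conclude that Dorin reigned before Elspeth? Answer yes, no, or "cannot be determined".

Chain the constraints: Dorin → Harald → Aldric → Elspeth. Each link is directly stated, so Dorin comes before Elspeth.

yes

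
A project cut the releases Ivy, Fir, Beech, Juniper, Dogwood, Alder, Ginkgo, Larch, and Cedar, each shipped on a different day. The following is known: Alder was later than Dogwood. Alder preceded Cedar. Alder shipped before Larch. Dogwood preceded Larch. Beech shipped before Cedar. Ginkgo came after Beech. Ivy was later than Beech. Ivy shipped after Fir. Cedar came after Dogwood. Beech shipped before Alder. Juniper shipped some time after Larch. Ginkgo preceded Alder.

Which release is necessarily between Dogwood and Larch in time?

Alder

Tracing the constraints gives Dogwood → Alder → Larch, so Alder sits after Dogwood and before Larch.
No other release is forced both after Dogwood and before Larch.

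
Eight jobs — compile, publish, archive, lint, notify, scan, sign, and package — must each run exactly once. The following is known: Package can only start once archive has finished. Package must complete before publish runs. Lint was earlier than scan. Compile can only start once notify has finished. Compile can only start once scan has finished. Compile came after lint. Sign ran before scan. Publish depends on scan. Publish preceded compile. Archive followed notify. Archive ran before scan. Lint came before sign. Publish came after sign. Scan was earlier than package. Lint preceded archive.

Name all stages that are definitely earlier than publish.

Directly stated before publish: package, scan, and sign.
Archive reaches publish via archive → scan → publish.
Lint reaches publish via lint → scan → publish.
Notify reaches publish via notify → archive → scan → publish.
No chain forces compile ahead of publish.

archive, lint, notify, package, scan, sign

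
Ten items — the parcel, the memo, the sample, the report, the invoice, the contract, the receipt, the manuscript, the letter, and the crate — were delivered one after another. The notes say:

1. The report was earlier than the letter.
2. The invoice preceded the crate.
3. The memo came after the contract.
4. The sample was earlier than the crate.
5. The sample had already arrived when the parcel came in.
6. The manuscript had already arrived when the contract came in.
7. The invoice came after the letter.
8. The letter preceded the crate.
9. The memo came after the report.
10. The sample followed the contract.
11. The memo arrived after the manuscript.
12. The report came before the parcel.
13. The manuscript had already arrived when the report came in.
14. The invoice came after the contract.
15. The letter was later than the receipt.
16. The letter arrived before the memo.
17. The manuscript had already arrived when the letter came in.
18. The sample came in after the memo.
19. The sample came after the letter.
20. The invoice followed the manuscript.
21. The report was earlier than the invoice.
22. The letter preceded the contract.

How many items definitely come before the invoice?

5

Directly stated before the invoice: the contract, the letter, the manuscript, and the report.
The receipt reaches the invoice via the receipt → the letter → the invoice.
No chain forces the memo (or any of the others) ahead of the invoice.
That's the contract, the letter, the manuscript, the receipt, and the report — 5 in all.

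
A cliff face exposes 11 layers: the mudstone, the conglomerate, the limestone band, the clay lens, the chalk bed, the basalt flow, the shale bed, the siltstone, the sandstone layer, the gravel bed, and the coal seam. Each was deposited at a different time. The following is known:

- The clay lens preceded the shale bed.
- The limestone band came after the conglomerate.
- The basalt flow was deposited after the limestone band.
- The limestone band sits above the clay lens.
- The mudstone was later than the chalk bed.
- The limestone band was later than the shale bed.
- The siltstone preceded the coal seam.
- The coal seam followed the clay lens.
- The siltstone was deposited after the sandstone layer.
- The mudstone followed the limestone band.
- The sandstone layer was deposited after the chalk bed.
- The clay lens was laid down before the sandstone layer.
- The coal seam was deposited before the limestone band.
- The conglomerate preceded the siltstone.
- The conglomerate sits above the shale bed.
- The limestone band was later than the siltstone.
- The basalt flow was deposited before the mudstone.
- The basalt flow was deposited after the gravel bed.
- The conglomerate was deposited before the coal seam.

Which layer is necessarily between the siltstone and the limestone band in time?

Tracing the constraints gives the siltstone → the coal seam → the limestone band, so the coal seam sits after the siltstone and before the limestone band.
No other layer is forced both after the siltstone and before the limestone band.

the coal seam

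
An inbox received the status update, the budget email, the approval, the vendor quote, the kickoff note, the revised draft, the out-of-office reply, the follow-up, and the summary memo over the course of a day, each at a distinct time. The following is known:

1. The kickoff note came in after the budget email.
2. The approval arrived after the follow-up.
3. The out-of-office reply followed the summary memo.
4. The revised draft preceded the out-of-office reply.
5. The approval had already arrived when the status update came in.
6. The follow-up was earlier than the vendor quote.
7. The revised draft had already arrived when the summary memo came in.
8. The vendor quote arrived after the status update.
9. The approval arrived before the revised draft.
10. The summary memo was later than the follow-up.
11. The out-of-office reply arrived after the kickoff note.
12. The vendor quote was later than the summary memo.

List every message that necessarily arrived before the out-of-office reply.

the approval, the budget email, the follow-up, the kickoff note, the revised draft, the summary memo

Directly stated before the out-of-office reply: the kickoff note, the revised draft, and the summary memo.
The approval reaches the out-of-office reply via the approval → the revised draft → the out-of-office reply.
The budget email reaches the out-of-office reply via the budget email → the kickoff note → the out-of-office reply.
The follow-up reaches the out-of-office reply via the follow-up → the summary memo → the out-of-office reply.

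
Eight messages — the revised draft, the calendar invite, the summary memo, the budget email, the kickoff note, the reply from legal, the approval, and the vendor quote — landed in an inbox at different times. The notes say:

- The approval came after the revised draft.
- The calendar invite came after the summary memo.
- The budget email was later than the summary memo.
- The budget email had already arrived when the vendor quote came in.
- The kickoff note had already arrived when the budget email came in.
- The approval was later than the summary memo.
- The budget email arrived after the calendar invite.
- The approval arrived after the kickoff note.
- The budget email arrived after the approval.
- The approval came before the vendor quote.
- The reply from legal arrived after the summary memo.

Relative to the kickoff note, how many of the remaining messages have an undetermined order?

Forced after the kickoff note: the approval, the budget email, and the vendor quote.
That leaves the calendar invite, the reply from legal, the revised draft, and the summary memo with no forced order relative to the kickoff note — 4.

4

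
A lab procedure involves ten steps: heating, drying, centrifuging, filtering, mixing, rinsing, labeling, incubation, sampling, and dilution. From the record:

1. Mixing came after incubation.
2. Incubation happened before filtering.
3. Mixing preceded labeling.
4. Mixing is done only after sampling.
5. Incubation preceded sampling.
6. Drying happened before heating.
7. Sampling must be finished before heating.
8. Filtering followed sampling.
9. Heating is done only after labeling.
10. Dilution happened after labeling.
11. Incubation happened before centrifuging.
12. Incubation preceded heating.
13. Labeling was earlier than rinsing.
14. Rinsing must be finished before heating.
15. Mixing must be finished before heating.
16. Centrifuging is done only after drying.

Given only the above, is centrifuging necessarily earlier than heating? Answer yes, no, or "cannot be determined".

No chain of stated constraints runs from centrifuging to heating, and none runs from heating to centrifuging either.
So the relative order of centrifuging and heating is not fixed by the given facts.

cannot be determined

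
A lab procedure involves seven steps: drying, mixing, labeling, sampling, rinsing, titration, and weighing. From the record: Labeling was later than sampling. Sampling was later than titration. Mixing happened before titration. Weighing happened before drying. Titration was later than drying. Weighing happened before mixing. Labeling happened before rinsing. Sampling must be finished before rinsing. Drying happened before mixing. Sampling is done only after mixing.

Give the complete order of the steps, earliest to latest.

The constraints fix every adjacent pair, so only one ordering works:
weighing → drying → mixing → titration → sampling → labeling → rinsing.

weighing, drying, mixing, titration, sampling, labeling, rinsing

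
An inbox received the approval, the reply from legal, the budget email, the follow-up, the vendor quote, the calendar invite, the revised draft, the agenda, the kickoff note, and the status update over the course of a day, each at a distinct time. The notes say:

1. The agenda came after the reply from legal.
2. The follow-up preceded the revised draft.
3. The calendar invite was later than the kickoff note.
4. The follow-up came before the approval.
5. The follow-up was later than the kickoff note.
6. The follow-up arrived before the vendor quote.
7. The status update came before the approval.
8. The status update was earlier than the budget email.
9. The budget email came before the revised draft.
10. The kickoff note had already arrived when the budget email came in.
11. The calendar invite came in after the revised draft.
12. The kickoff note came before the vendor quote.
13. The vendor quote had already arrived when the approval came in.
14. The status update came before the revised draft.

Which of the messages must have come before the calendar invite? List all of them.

Directly stated before the calendar invite: the kickoff note and the revised draft.
The budget email reaches the calendar invite via the budget email → the revised draft → the calendar invite.
The follow-up reaches the calendar invite via the follow-up → the revised draft → the calendar invite.
The status update reaches the calendar invite via the status update → the revised draft → the calendar invite.
No chain forces the agenda (or any of the others) ahead of the calendar invite.

the budget email, the follow-up, the kickoff note, the revised draft, the status update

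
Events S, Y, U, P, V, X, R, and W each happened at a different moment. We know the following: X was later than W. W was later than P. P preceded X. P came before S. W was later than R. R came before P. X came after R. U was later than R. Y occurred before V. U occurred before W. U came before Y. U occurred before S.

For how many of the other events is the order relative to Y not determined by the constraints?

4

Forced before Y: R and U; forced after Y: V.
That leaves P, S, W, and X with no forced order relative to Y — 4.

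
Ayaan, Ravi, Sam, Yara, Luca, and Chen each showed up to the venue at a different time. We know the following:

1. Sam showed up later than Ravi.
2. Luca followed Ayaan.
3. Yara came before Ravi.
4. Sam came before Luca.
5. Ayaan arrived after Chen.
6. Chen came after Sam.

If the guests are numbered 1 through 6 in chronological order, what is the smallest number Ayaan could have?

Chen, Ravi, Sam, and Yara must all come before Ayaan — 4 forced predecessors.
Nothing else is forced ahead of Ayaan, so their earliest slot is position 4 + 1 = 5.

5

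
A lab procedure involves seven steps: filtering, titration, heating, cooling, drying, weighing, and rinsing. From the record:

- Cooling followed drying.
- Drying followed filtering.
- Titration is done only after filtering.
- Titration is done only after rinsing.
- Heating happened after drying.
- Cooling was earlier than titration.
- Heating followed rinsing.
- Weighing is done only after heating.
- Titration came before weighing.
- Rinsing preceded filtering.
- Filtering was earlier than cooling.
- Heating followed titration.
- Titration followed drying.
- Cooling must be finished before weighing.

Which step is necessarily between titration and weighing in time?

heating

Tracing the constraints gives titration → heating → weighing, so heating sits after titration and before weighing.
No other step is forced both after titration and before weighing.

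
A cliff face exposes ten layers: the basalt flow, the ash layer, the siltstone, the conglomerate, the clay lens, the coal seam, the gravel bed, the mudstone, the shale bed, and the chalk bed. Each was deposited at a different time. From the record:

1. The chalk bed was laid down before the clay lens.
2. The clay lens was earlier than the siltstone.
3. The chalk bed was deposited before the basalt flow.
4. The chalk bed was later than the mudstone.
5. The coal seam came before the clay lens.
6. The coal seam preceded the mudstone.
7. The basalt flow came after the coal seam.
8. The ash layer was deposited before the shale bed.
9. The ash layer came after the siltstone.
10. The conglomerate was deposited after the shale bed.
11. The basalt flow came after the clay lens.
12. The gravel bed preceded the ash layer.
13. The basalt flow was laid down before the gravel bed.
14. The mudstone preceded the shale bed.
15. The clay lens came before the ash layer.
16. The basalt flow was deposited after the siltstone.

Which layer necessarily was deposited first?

the coal seam

The coal seam has a chain of constraints placing it before every other layer, so the coal seam must be first.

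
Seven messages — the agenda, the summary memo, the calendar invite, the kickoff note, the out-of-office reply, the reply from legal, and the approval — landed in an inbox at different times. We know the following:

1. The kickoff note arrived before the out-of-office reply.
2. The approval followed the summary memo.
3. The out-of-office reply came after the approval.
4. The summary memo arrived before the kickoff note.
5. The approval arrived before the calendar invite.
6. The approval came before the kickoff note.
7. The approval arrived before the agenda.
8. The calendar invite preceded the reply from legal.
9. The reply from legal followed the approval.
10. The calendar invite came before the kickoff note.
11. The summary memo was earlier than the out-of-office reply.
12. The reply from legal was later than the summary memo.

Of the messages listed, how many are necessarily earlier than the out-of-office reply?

Directly stated before the out-of-office reply: the approval, the kickoff note, and the summary memo.
The calendar invite reaches the out-of-office reply via the calendar invite → the kickoff note → the out-of-office reply.
That's the approval, the calendar invite, the kickoff note, and the summary memo — 4 in all.

4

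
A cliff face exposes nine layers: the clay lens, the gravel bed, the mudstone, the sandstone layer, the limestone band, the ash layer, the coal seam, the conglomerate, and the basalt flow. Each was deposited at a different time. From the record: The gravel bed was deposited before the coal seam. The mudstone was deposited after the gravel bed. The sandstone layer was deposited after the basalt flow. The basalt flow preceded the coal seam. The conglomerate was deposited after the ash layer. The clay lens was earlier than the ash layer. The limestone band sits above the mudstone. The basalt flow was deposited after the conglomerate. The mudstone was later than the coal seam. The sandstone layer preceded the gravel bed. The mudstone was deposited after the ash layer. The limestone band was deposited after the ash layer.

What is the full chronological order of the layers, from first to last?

the clay lens, the ash layer, the conglomerate, the basalt flow, the sandstone layer, the gravel bed, the coal seam, the mudstone, the limestone band

The constraints fix every adjacent pair, so only one ordering works:
the clay lens → the ash layer → the conglomerate → the basalt flow → the sandstone layer → the gravel bed → the coal seam → the mudstone → the limestone band.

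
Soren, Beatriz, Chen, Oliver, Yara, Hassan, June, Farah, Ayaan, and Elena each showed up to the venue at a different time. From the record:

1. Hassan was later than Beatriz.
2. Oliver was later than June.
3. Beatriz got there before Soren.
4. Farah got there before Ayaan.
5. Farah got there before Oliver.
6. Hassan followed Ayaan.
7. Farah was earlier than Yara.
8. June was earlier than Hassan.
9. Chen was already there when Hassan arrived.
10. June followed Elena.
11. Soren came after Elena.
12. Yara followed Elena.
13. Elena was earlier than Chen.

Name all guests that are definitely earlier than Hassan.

Directly stated before Hassan: Ayaan, Beatriz, Chen, and June.
Elena reaches Hassan via Elena → June → Hassan.
Farah reaches Hassan via Farah → Ayaan → Hassan.
No chain forces Oliver (or any of the others) ahead of Hassan.

Ayaan, Beatriz, Chen, Elena, Farah, June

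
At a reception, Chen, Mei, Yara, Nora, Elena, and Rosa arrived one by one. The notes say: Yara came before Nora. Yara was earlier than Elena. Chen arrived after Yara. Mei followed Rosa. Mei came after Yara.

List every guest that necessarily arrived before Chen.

Directly stated before Chen: Yara.

Yara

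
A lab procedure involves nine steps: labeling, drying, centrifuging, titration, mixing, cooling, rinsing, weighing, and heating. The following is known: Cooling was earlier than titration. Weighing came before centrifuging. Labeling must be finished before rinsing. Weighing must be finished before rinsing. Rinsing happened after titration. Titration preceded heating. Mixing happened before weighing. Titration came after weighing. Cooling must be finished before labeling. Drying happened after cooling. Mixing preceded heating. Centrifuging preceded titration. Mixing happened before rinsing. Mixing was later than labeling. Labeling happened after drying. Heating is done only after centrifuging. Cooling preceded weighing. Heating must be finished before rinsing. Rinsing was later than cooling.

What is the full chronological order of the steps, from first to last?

The constraints fix every adjacent pair, so only one ordering works:
cooling → drying → labeling → mixing → weighing → centrifuging → titration → heating → rinsing.

cooling, drying, labeling, mixing, weighing, centrifuging, titration, heating, rinsing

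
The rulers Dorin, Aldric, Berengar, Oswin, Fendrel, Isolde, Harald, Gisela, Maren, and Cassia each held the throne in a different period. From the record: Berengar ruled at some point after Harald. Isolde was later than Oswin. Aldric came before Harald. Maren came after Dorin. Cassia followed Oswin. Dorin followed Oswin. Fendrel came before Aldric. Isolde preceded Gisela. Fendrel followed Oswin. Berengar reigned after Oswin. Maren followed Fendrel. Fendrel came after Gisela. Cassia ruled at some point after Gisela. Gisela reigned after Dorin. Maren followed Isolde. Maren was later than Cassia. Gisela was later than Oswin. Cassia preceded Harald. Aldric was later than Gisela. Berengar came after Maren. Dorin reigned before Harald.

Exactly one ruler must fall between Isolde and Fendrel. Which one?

Tracing the constraints gives Isolde → Gisela → Fendrel, so Gisela sits after Isolde and before Fendrel.
No other ruler is forced both after Isolde and before Fendrel.

Gisela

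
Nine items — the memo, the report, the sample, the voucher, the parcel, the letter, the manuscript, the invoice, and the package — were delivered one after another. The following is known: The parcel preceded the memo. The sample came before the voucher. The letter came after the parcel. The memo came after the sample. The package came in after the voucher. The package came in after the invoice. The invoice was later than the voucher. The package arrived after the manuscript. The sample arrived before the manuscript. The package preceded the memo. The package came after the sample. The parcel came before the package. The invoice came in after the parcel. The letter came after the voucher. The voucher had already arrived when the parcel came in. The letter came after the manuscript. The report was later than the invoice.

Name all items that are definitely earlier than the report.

the invoice, the parcel, the sample, the voucher

Directly stated before the report: the invoice.
The parcel reaches the report via the parcel → the invoice → the report.
The sample reaches the report via the sample → the voucher → the invoice → the report.
The voucher reaches the report via the voucher → the invoice → the report.
No chain forces the memo (or any of the others) ahead of the report.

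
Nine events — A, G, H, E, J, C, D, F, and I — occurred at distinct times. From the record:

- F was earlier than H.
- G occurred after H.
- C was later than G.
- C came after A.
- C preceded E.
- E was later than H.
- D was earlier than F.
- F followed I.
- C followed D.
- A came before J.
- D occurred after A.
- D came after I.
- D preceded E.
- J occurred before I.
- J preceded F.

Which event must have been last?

Every other event has a chain of constraints placing it before E, so E is last.

E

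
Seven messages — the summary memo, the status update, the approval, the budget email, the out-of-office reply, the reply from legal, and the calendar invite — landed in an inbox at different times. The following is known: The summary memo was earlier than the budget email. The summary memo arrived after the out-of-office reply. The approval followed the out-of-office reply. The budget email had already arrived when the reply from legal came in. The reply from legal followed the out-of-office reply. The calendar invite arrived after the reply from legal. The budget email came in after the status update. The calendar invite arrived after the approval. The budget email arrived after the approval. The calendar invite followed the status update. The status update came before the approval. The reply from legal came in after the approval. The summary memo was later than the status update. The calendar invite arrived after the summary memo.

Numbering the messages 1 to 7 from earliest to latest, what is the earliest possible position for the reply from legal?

The approval, the budget email, the out-of-office reply, the status update, and the summary memo must all come before the reply from legal — 5 forced predecessors.
Nothing else is forced ahead of the reply from legal, so its earliest slot is position 5 + 1 = 6.

6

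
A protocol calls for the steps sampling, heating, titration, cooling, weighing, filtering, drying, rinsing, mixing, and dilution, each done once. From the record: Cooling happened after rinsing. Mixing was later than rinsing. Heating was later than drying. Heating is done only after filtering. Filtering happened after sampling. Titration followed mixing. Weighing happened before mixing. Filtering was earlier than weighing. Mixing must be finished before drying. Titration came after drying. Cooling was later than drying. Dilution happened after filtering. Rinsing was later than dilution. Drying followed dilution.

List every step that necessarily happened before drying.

dilution, filtering, mixing, rinsing, sampling, weighing

Directly stated before drying: dilution and mixing.
Filtering reaches drying via filtering → dilution → drying.
Rinsing reaches drying via rinsing → mixing → drying.
Sampling reaches drying via sampling → filtering → dilution → drying.
Likewise weighing reaches drying by chaining the stated constraints.
No chain forces titration (or any of the others) ahead of drying.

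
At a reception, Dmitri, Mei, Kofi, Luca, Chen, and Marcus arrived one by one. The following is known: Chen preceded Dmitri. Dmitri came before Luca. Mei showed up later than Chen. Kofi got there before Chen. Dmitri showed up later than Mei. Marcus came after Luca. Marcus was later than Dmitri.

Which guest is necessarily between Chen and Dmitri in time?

Mei

Tracing the constraints gives Chen → Mei → Dmitri, so Mei sits after Chen and before Dmitri.
No other guest is forced both after Chen and before Dmitri.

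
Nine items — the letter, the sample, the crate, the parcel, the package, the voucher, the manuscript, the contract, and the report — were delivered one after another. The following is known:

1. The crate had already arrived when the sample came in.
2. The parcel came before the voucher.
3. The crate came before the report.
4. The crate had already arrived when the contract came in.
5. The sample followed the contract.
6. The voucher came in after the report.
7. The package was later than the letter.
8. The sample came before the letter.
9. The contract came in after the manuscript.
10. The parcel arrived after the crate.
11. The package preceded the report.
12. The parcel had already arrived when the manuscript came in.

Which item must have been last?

Every other item has a chain of constraints placing it before the voucher, so the voucher is last.

the voucher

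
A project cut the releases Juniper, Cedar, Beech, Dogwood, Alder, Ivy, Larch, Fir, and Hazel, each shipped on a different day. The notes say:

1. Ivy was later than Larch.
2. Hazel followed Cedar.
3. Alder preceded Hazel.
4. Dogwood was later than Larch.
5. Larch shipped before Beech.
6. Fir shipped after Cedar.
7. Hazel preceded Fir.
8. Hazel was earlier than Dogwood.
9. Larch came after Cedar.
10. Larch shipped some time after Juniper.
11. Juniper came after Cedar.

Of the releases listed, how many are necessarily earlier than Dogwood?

5

Directly stated before Dogwood: Hazel and Larch.
Alder reaches Dogwood via Alder → Hazel → Dogwood.
Cedar reaches Dogwood via Cedar → Hazel → Dogwood.
Juniper reaches Dogwood via Juniper → Larch → Dogwood.
That's Alder, Cedar, Hazel, Juniper, and Larch — 5 in all.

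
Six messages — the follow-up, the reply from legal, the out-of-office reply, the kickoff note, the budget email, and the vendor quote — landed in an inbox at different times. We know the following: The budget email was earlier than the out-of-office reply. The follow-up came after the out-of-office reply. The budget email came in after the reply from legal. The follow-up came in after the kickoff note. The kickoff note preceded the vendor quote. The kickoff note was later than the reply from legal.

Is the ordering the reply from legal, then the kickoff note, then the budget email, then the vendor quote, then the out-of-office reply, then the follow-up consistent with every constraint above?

yes

Check each stated constraint against the proposed order — e.g. the reply from legal is ahead of the budget email; the kickoff note is ahead of the follow-up. Every pair is in the required order; nothing is violated.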